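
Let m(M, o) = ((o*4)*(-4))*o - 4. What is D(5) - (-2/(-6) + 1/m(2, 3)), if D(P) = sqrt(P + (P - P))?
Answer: -145/444 + sqrt(5) ≈ 1.9095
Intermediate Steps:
D(P) = sqrt(P) (D(P) = sqrt(P + 0) = sqrt(P))
m(M, o) = -4 - 16*o**2 (m(M, o) = ((4*o)*(-4))*o - 4 = (-16*o)*o - 4 = -16*o**2 - 4 = -4 - 16*o**2)
D(5) - (-2/(-6) + 1/m(2, 3)) = sqrt(5) - (-2/(-6) + 1/(-4 - 16*3**2)) = sqrt(5) - (-2*(-1/6) + 1/(-4 - 16*9)) = sqrt(5) - (1/3 + 1/(-4 - 144)) = sqrt(5) - (1/3 + 1/(-148)) = sqrt(5) - (1/3 + 1*(-1/148)) = sqrt(5) - (1/3 - 1/148) = sqrt(5) - 1*145/444 = sqrt(5) - 145/444 = -145/444 + sqrt(5)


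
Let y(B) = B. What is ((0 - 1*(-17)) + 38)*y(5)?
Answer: 275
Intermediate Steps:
((0 - 1*(-17)) + 38)*y(5) = ((0 - 1*(-17)) + 38)*5 = ((0 + 17) + 38)*5 = (17 + 38)*5 = 55*5 = 275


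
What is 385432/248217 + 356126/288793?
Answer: 199706590918/71683332081 ≈ 2.7860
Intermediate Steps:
385432/248217 + 356126/288793 = 199706590918/71683332081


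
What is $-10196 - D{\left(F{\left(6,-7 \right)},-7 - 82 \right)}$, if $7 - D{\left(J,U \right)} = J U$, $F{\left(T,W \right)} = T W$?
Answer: $-6465$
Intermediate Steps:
$D{\left(J,U \right)} = 7 - J U$
$-10196 - D{\left(F{\left(6,-7 \right)},-7 - 82 \right)} = -10196 - \left(7 - 6 \left(-7\right) \left(-7 - 82\right)\right) = -10196 - \left(7 - \left(-42\right) \left(-89\right)\right) = -10196 - \left(7 - 3738\right) = -10196 - -3731 = -10196 + 3731 = -6465$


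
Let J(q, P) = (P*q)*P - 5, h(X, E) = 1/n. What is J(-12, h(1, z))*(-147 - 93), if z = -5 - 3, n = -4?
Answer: 1380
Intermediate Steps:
z = -8
h(X, E) = -¼ (h(X, E) = 1/(-4) = -¼)
J(q, P) = -5 + q*P² (J(q, P) = q*P² - 5 = -5 + q*P²)
J(-12, h(1, z))*(-147 - 93) = (-5 - 12*(-¼)²)*(-147 - 93) = (-5 - 12*1/16)*(-240) = (-5 - ¾)*(-240) = -23/4*(-240) = 1380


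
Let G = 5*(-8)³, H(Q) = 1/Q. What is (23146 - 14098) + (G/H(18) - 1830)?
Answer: -38862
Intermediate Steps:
G = -2560 (G = 5*(-512) = -2560)
(23146 - 14098) + (G/H(18) - 1830) = (23146 - 14098) + (-2560/(1/18) - 1830) = 9048 + (-2560/1/18 - 1830) = 9048 + (-2560*18 - 1830) = 9048 + (-46080 - 1830) = 9048 - 47910 = -38862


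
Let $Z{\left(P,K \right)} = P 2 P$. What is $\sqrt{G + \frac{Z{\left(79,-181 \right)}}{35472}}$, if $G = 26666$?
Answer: $\frac{\sqrt{2097079884978}}{8868} \approx 163.3$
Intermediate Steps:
$Z{\left(P,K \right)} = 2 P^{2}$ ($Z{\left(P,K \right)} = 2 P P = 2 P^{2}$)
$\sqrt{G + \frac{Z{\left(79,-181 \right)}}{35472}} = \sqrt{26666 + \frac{2 \cdot 79^{2}}{35472}} = \sqrt{26666 + 2 \cdot 6241 \cdot \frac{1}{35472}} = \sqrt{26666 + 12482 \cdot \frac{1}{35472}} = \sqrt{26666 + \frac{6241}{17736}} = \sqrt{\frac{472954417}{17736}} = \frac{\sqrt{2097079884978}}{8868}$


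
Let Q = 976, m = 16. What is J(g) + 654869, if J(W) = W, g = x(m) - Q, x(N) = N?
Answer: 653909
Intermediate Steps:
g = -960 (g = 16 - 1*976 = 16 - 976 = -960)
J(g) + 654869 = -960 + 654869 = 653909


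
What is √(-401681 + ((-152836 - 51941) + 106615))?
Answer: I*√499843 ≈ 707.0*I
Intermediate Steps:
√(-401681 + ((-152836 - 51941) + 106615)) = √(-401681 + (-204777 + 106615)) = √(-401681 - 98162) = √(-499843) = I*√499843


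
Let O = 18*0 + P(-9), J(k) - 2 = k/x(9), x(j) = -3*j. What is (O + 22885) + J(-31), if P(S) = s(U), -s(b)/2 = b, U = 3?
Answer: 617818/27 ≈ 22882.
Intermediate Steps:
s(b) = -2*b
P(S) = -6 (P(S) = -2*3 = -6)
J(k) = 2 - k/27 (J(k) = 2 + k/((-3*9)) = 2 + k/(-27) = 2 + k*(-1/27) = 2 - k/27)
O = -6 (O = 18*0 - 6 = 0 - 6 = -6)
(O + 22885) + J(-31) = (-6 + 22885) + (2 - 1/27*(-31)) = 22879 + (2 + 31/27) = 22879 + 85/27 = 617818/27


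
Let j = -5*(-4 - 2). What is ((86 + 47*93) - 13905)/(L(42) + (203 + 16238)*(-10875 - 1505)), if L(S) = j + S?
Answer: 2362/50884877 ≈ 4.6419e-5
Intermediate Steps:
j = 30 (j = -5*(-6) = 30)
L(S) = 30 + S
((86 + 47*93) - 13905)/(L(42) + (203 + 16238)*(-10875 - 1505)) = ((86 + 47*93) - 13905)/((30 + 42) + (203 + 16238)*(-10875 - 1505)) = ((86 + 4371) - 13905)/(72 + 16441*(-12380)) = (4457 - 13905)/(72 - 203539580) = -9448/(-203539508) = -9448*(-1/203539508) = 2362/50884877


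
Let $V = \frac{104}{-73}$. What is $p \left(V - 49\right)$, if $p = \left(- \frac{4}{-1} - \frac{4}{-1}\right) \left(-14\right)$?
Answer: $\frac{412272}{73} \approx 5647.6$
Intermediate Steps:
$V = - \frac{104}{73}$ ($V = 104 \left(- \frac{1}{73}\right) = - \frac{104}{73} \approx -1.4247$)
$p = -112$ ($p = \left(\left(-4\right) \left(-1\right) - -4\right) \left(-14\right) = \left(4 + 4\right) \left(-14\right) = 8 \left(-14\right) = -112$)
$p \left(V - 49\right) = - 112 \left(- \frac{104}{73} - 49\right) = \left(-112\right) \left(- \frac{3681}{73}\right) = \frac{412272}{73}$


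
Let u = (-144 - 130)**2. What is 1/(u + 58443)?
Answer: 1/133519 ≈ 7.4896e-6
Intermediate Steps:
u = 75076 (u = (-274)**2 = 75076)
1/(u + 58443) = 1/(75076 + 58443) = 1/133519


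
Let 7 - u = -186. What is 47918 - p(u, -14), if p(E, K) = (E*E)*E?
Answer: -7141139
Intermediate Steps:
u = 193 (u = 7 - 1*(-186) = 7 + 186 = 193)
p(E, K) = E³ (p(E, K) = E²*E = E³)
47918 - p(u, -14) = 47918 - 1*193³ = 47918 - 1*7189057 = 47918 - 7189057 = -7141139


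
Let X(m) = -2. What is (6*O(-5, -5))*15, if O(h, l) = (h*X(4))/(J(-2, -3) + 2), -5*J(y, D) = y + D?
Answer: 300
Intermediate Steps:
J(y, D) = -D/5 - y/5 (J(y, D) = -(y + D)/5 = -(D + y)/5 = -D/5 - y/5)
O(h, l) = -2*h/3 (O(h, l) = (h*(-2))/((-⅕*(-3) - ⅕*(-2)) + 2) = (-2*h)/((⅗ + ⅖) + 2) = (-2*h)/(1 + 2) = -2*h/3)
(6*O(-5, -5))*15 = (6*(-⅔*(-5)))*15 = (6*(10/3))*15 = 20*15 = 300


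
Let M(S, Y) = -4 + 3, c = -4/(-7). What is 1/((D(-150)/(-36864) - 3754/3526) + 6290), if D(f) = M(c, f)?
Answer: 64991232/408725657315 ≈ 0.00015901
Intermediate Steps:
c = 4/7 (c = -4*(-⅐) = 4/7 ≈ 0.57143)
M(S, Y) = -1
D(f) = -1
1/((D(-150)/(-36864) - 3754/3526) + 6290) = 1/((-1/(-36864) - 3754/3526) + 6290) = 1/((-1*(-1/36864) - 3754*1/3526) + 6290) = 1/((1/36864 - 1877/1763) + 6290) = 1/(-69191965/64991232 + 6290) = 1/(408725657315/64991232) = 64991232/408725657315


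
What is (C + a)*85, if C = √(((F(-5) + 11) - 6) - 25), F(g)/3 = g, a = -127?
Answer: -10795 + 85*I*√35 ≈ -10795.0 + 502.87*I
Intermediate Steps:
F(g) = 3*g
C = I*√35 (C = √(((3*(-5) + 11) - 6) - 25) = √(((-15 + 11) - 6) - 25) = √((-4 - 6) - 25) = √(-10 - 25) = √(-35) = I*√35 ≈ 5.9161*I)
(C + a)*85 = (I*√35 - 127)*85 = (-127 + I*√35)*85 = -10795 + 85*I*√35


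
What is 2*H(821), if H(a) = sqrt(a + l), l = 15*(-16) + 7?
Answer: 28*sqrt(3) ≈ 48.497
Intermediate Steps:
l = -233 (l = -240 + 7 = -233)
H(a) = sqrt(-233 + a) (H(a) = sqrt(a - 233) = sqrt(-233 + a))
2*H(821) = 2*sqrt(-233 + 821) = 2*sqrt(588) = 2*(14*sqrt(3)) = 28*sqrt(3)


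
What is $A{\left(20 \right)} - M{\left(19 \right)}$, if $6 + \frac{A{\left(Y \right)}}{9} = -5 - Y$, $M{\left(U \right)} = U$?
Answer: $-298$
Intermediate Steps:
$A{\left(Y \right)} = -99 - 9 Y$ ($A{\left(Y \right)} = -54 + 9 \left(-5 - Y\right) = -54 - \left(45 + 9 Y\right) = -99 - 9 Y$)
$A{\left(20 \right)} - M{\left(19 \right)} = \left(-99 - 180\right) - 19 = -279 - 19 = -298$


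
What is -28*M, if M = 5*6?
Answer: -840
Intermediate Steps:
M = 30
-28*M = -28*30 = -840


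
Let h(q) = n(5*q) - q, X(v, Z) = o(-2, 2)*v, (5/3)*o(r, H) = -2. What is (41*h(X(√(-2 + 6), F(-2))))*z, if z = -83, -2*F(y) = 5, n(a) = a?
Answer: 163344/5 ≈ 32669.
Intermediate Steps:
o(r, H) = -6/5 (o(r, H) = (⅗)*(-2) = -6/5)
F(y) = -5/2 (F(y) = -½*5 = -5/2)
X(v, Z) = -6*v/5
h(q) = 4*q (h(q) = 5*q - q = 4*q)
(41*h(X(√(-2 + 6), F(-2))))*z = (41*(4*(-6*√(-2 + 6)/5)))*(-83) = (41*(4*(-6*√4/5)))*(-83) = (41*(4*(-6/5*2)))*(-83) = (41*(4*(-12/5)))*(-83) = (41*(-48/5))*(-83) = -1968/5*(-83) = 163344/5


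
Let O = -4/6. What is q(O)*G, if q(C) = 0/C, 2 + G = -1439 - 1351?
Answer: 0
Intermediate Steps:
G = -2792 (G = -2 + (-1439 - 1351) = -2 - 2790 = -2792)
O = -⅔ (O = -4*⅙ = -⅔ ≈ -0.66667)
q(C) = 0
q(O)*G = 0*(-2792) = 0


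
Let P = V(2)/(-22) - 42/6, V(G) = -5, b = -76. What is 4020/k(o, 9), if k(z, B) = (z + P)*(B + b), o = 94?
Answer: -1320/1919 ≈ -0.68786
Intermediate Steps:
P = -149/22 (P = -5/(-22) - 42/6 = -5*(-1/22) - 42*1/6 = 5/22 - 7 = -149/22 ≈ -6.7727)
k(z, B) = (-76 + B)*(-149/22 + z) (k(z, B) = (z - 149/22)*(B - 76) = (-149/22 + z)*(-76 + B) = (-76 + B)*(-149/22 + z))
4020/k(o, 9) = 4020/(5662/11 - 76*94 - 149/22*9 + 9*94) = 4020/(5662/11 - 7144 - 1341/22 + 846) = 4020/(-128573/22) = 4020*(-22/128573) = -1320/1919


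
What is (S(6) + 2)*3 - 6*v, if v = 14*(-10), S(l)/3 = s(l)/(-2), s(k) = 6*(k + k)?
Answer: 522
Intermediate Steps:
s(k) = 12*k (s(k) = 6*(2*k) = 12*k)
S(l) = -18*l (S(l) = 3*((12*l)/(-2)) = 3*((12*l)*(-½)) = 3*(-6*l) = -18*l)
v = -140
(S(6) + 2)*3 - 6*v = (-18*6 + 2)*3 - 6*(-140) = (-108 + 2)*3 + 840 = -106*3 + 840 = -318 + 840 = 522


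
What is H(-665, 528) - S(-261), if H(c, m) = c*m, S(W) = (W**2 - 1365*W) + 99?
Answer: -775605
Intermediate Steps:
S(W) = 99 + W**2 - 1365*W
H(-665, 528) - S(-261) = -665*528 - (99 + (-261)**2 - 1365*(-261)) = -351120 - (99 + 68121 + 356265) = -351120 - 1*424485 = -351120 - 424485 = -775605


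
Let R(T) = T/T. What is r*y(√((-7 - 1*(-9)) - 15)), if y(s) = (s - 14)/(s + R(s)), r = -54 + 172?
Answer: 118*(√13 + 14*I)/(√13 - I) ≈ -8.4286 + 455.84*I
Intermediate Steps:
R(T) = 1
r = 118
y(s) = (-14 + s)/(1 + s) (y(s) = (s - 14)/(s + 1) = (-14 + s)/(1 + s))
r*y(√((-7 - 1*(-9)) - 15)) = 118*((-14 + √((-7 - 1*(-9)) - 15))/(1 + √((-7 - 1*(-9)) - 15))) = 118*((-14 + √((-7 + 9) - 15))/(1 + √((-7 + 9) - 15))) = 118*((-14 + √(2 - 15))/(1 + √(2 - 15))) = 118*((-14 + √(-13))/(1 + √(-13))) = 118*((-14 + I*√13)/(1 + I*√13)) = 118*(-14 + I*√13)/(1 + I*√13)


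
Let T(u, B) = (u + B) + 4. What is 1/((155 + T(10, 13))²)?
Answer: 1/33124 ≈ 3.0190e-5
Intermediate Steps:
T(u, B) = 4 + B + u (T(u, B) = (B + u) + 4 = 4 + B + u)
1/((155 + T(10, 13))²) = 1/((155 + (4 + 13 + 10))²) = 1/((155 + 27)²) = 1/(182²) = 1/33124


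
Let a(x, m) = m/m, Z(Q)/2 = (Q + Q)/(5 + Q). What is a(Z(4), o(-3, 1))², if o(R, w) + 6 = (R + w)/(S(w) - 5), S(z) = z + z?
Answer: 1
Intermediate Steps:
Z(Q) = 4*Q/(5 + Q) (Z(Q) = 2*((Q + Q)/(5 + Q)) = 2*((2*Q)/(5 + Q)) = 2*(2*Q/(5 + Q)) = 4*Q/(5 + Q))
S(z) = 2*z
o(R, w) = -6 + (R + w)/(-5 + 2*w) (o(R, w) = -6 + (R + w)/(2*w - 5) = -6 + (R + w)/(-5 + 2*w))
a(x, m) = 1
a(Z(4), o(-3, 1))² = 1² = 1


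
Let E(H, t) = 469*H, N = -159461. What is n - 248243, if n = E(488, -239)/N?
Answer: -39585305895/159461 ≈ -2.4824e+5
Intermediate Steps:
n = -228872/159461 (n = (469*488)/(-159461) = 228872*(-1/159461) = -228872/159461 ≈ -1.4353)
n - 248243 = -228872/159461 - 248243 = -39585305895/159461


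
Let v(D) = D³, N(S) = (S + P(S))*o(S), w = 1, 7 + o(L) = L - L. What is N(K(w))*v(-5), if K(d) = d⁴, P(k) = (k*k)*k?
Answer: 1750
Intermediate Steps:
o(L) = -7 (o(L) = -7 + (L - L) = -7 + 0 = -7)
P(k) = k³ (P(k) = k²*k = k³)
N(S) = -7*S - 7*S³ (N(S) = (S + S³)*(-7) = -7*S - 7*S³)
N(K(w))*v(-5) = (7*1⁴*(-1 - (1⁴)²))*(-5)³ = (7*1*(-1 - 1*1²))*(-125) = (7*1*(-1 - 1*1))*(-125) = (7*1*(-1 - 1))*(-125) = (7*1*(-2))*(-125) = -14*(-125) = 1750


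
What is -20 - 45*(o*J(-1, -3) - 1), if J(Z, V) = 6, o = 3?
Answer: -785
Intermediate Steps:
-20 - 45*(o*J(-1, -3) - 1) = -20 - 45*(3*6 - 1) = -20 - 45*(18 - 1) = -20 - 45*17 = -20 - 765 = -785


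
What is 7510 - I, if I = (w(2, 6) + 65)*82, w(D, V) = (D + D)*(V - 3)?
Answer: 1196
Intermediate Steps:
w(D, V) = 2*D*(-3 + V) (w(D, V) = (2*D)*(-3 + V) = 2*D*(-3 + V))
I = 6314 (I = (2*2*(-3 + 6) + 65)*82 = (2*2*3 + 65)*82 = (12 + 65)*82 = 77*82 = 6314)
7510 - I = 7510 - 1*6314 = 7510 - 6314 = 1196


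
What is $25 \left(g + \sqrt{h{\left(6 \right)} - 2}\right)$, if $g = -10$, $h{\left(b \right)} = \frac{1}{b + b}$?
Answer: $-250 + \frac{25 i \sqrt{69}}{6} \approx -250.0 + 34.611 i$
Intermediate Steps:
$h{\left(b \right)} = \frac{1}{2 b}$
$25 \left(g + \sqrt{h{\left(6 \right)} - 2}\right) = 25 \left(-10 + \sqrt{\frac{1}{2 \cdot 6} - 2}\right) = 25 \left(-10 + \sqrt{\frac{1}{2} \cdot \frac{1}{6} - 2}\right) = 25 \left(-10 + \sqrt{\frac{1}{12} - 2}\right) = 25 \left(-10 + \sqrt{- \frac{23}{12}}\right) = 25 \left(-10 + \frac{i \sqrt{69}}{6}\right) = -250 + \frac{25 i \sqrt{69}}{6}$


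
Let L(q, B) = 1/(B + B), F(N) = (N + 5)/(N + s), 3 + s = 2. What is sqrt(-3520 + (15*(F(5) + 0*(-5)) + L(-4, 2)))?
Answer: I*sqrt(13929)/2 ≈ 59.011*I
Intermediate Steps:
s = -1 (s = -3 + 2 = -1)
F(N) = (5 + N)/(-1 + N) (F(N) = (N + 5)/(N - 1) = (5 + N)/(-1 + N))
L(q, B) = 1/(2*B)
sqrt(-3520 + (15*(F(5) + 0*(-5)) + L(-4, 2))) = sqrt(-3520 + (15*((5 + 5)/(-1 + 5) + 0*(-5)) + (1/2)/2)) = sqrt(-3520 + (15*(10/4 + 0) + (1/2)*(1/2))) = sqrt(-3520 + (15*((1/4)*10 + 0) + 1/4)) = sqrt(-3520 + (15*(5/2 + 0) + 1/4)) = sqrt(-3520 + (15*(5/2) + 1/4)) = sqrt(-3520 + (75/2 + 1/4)) = sqrt(-3520 + 151/4) = sqrt(-13929/4) = I*sqrt(13929)/2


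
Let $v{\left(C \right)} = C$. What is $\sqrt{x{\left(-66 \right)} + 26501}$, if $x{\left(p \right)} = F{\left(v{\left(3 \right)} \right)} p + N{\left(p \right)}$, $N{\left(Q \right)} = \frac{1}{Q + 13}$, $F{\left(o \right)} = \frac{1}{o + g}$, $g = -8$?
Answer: $\frac{\sqrt{1861958370}}{265} \approx 162.83$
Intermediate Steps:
$F{\left(o \right)} = \frac{1}{-8 + o}$ ($F{\left(o \right)} = \frac{1}{o - 8} = \frac{1}{-8 + o}$)
$N{\left(Q \right)} = \frac{1}{13 + Q}$
$x{\left(p \right)} = \frac{1}{13 + p} - \frac{p}{5}$ ($x{\left(p \right)} = \frac{p}{-8 + 3} + \frac{1}{13 + p} = \frac{p}{-5} + \frac{1}{13 + p} = - \frac{p}{5} + \frac{1}{13 + p} = \frac{1}{13 + p} - \frac{p}{5}$)
$\sqrt{x{\left(-66 \right)} + 26501} = \sqrt{\frac{5 - - 66 \left(13 - 66\right)}{5 \left(13 - 66\right)} + 26501} = \sqrt{\frac{5 - \left(-66\right) \left(-53\right)}{5 \left(-53\right)} + 26501} = \sqrt{\frac{1}{5} \left(- \frac{1}{53}\right) \left(5 - 3498\right) + 26501} = \sqrt{\frac{1}{5} \left(- \frac{1}{53}\right) \left(-3493\right) + 26501} = \sqrt{\frac{3493}{265} + 26501} = \sqrt{\frac{7026258}{265}} = \frac{\sqrt{1861958370}}{265}$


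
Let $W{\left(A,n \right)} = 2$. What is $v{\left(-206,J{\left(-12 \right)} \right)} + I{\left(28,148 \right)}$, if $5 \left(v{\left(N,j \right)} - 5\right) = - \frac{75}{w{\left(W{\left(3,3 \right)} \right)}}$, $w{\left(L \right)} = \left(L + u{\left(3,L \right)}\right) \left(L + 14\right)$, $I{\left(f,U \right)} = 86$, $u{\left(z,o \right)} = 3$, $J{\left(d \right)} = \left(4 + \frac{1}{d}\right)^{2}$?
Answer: $\frac{1453}{16} \approx 90.813$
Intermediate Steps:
$w{\left(L \right)} = \left(3 + L\right) \left(14 + L\right)$ ($w{\left(L \right)} = \left(L + 3\right) \left(L + 14\right) = \left(3 + L\right) \left(14 + L\right)$)
$v{\left(N,j \right)} = \frac{77}{16}$ ($v{\left(N,j \right)} = 5 + \frac{\left(-75\right) \frac{1}{42 + 2^{2} + 17 \cdot 2}}{5} = 5 + \frac{\left(-75\right) \frac{1}{42 + 4 + 34}}{5} = 5 + \frac{\left(-75\right) \frac{1}{80}}{5} = 5 + \frac{1}{5} \left(- \frac{15}{16}\right) = 5 - \frac{3}{16} = \frac{77}{16}$)
$v{\left(-206,J{\left(-12 \right)} \right)} + I{\left(28,148 \right)} = \frac{77}{16} + 86 = \frac{1453}{16}$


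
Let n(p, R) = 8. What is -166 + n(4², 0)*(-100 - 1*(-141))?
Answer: 162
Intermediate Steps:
-166 + n(4², 0)*(-100 - 1*(-141)) = -166 + 8*(-100 - 1*(-141)) = -166 + 8*(-100 + 141) = -166 + 8*41 = -166 + 328 = 162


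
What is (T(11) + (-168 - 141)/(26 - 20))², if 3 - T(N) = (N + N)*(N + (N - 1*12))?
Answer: 288369/4 ≈ 72092.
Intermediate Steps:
T(N) = 3 - 2*N*(-12 + 2*N) (T(N) = 3 - (N + N)*(N + (N - 1*12)) = 3 - 2*N*(N + (N - 12)) = 3 - 2*N*(N + (-12 + N)) = 3 - 2*N*(-12 + 2*N))
(T(11) + (-168 - 141)/(26 - 20))² = ((3 - 4*11² + 24*11) + (-168 - 141)/(26 - 20))² = ((3 - 4*121 + 264) - 309/6)² = ((3 - 484 + 264) - 309*⅙)² = (-217 - 103/2)² = (-537/2)² = 288369/4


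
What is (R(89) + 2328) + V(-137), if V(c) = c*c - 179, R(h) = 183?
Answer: 21101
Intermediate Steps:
V(c) = -179 + c² (V(c) = c² - 179 = -179 + c²)
(R(89) + 2328) + V(-137) = (183 + 2328) + (-179 + (-137)²) = 2511 + (-179 + 18769) = 2511 + 18590 = 21101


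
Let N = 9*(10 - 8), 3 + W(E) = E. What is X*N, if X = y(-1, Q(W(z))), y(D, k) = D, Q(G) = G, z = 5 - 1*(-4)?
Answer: -18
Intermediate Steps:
z = 9 (z = 5 + 4 = 9)
W(E) = -3 + E
X = -1
N = 18 (N = 9*2 = 18)
X*N = -1*18 = -18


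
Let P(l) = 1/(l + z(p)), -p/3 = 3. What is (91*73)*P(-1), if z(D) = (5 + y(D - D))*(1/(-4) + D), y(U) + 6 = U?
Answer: 26572/33 ≈ 805.21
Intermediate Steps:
p = -9 (p = -3*3 = -9)
y(U) = -6 + U
z(D) = 1/4 - D (z(D) = (5 + (-6 + (D - D)))*(1/(-4) + D) = (5 + (-6 + 0))*(-1/4 + D) = (5 - 6)*(-1/4 + D) = -(-1/4 + D) = 1/4 - D)
P(l) = 1/(37/4 + l) (P(l) = 1/(l + (1/4 - 1*(-9))) = 1/(l + (1/4 + 9)) = 1/(l + 37/4) = 1/(37/4 + l))
(91*73)*P(-1) = (91*73)*(4/(37 + 4*(-1))) = 6643*(4/(37 - 4)) = 6643*(4/33) = 26572/33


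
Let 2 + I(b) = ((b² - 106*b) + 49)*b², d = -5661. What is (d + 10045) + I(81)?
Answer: -12960154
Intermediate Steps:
I(b) = -2 + b²*(49 + b² - 106*b) (I(b) = -2 + ((b² - 106*b) + 49)*b² = -2 + (49 + b² - 106*b)*b² = -2 + b²*(49 + b² - 106*b))
(d + 10045) + I(81) = (-5661 + 10045) + (-2 + 81⁴ - 106*81³ + 49*81²) = 4384 + (-2 + 43046721 - 106*531441 + 49*6561) = 4384 + (-2 + 43046721 - 56332746 + 321489) = 4384 - 12964538 = -12960154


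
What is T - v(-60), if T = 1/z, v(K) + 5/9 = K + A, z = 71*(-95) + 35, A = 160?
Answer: -6005459/60390 ≈ -99.445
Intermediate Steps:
z = -6710 (z = -6745 + 35 = -6710)
v(K) = 1435/9 + K (v(K) = -5/9 + (K + 160) = -5/9 + (160 + K) = 1435/9 + K)
T = -1/6710 (T = 1/(-6710) = -1/6710 ≈ -0.00014903)
T - v(-60) = -1/6710 - (1435/9 - 60) = -1/6710 - 1*895/9 = -1/6710 - 895/9 = -6005459/60390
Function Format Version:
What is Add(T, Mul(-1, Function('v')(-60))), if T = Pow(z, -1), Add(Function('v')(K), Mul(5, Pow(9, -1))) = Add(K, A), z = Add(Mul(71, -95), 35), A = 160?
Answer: Rational(-6005459, 60390) ≈ -99.445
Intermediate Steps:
z = -6710 (z = Add(-6745, 35) = -6710)
Function('v')(K) = Add(Rational(1435, 9), K) (Function('v')(K) = Add(Rational(-5, 9), Add(K, 160)) = Add(Rational(-5, 9), Add(160, K)) = Add(Rational(1435, 9), K))
T = Rational(-1, 6710) (T = Pow(-6710, -1) = Rational(-1, 6710) ≈ -0.00014903)
Add(T, Mul(-1, Function('v')(-60))) = Add(Rational(-1, 6710), Mul(-1, Add(Rational(1435, 9), -60))) = Add(Rational(-1, 6710), Mul(-1, Rational(895, 9))) = Add(Rational(-1, 6710), Rational(-895, 9)) = Rational(-6005459, 60390)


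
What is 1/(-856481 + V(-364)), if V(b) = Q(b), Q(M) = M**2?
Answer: -1/723985 ≈ -1.3812e-6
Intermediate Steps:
V(b) = b**2
1/(-856481 + V(-364)) = 1/(-856481 + (-364)**2) = 1/(-856481 + 132496) = 1/(-723985) = -1/723985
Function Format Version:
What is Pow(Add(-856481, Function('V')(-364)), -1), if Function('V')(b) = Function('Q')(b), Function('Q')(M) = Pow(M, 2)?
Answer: Rational(-1, 723985) ≈ -1.3812e-6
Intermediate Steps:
Function('V')(b) = Pow(b, 2)
Pow(Add(-856481, Function('V')(-364)), -1) = Pow(Add(-856481, Pow(-364, 2)), -1) = Pow(Add(-856481, 132496), -1) = Pow(-723985, -1) = Rational(-1, 723985)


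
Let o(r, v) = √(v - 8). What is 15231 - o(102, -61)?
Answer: 15231 - I*√69 ≈ 15231.0 - 8.3066*I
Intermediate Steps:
o(r, v) = √(-8 + v)
15231 - o(102, -61) = 15231 - √(-8 - 61) = 15231 - √(-69) = 15231 - I*√69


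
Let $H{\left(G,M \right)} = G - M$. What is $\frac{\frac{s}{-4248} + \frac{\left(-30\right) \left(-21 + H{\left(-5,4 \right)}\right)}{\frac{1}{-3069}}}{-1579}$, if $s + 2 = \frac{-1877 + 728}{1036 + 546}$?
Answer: $\frac{18562240061287}{10611410544} \approx 1749.3$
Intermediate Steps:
$s = - \frac{4313}{1582}$ ($s = -2 + \frac{-1877 + 728}{1036 + 546} = -2 - \frac{1149}{1582} = - \frac{4313}{1582} \approx -2.7263$)
$\frac{\frac{s}{-4248} + \frac{\left(-30\right) \left(-21 + H{\left(-5,4 \right)}\right)}{\frac{1}{-3069}}}{-1579} = \frac{- \frac{4313}{1582 \left(-4248\right)} + \frac{\left(-30\right) \left(-21 - 9\right)}{\frac{1}{-3069}}}{-1579} = \left(\left(- \frac{4313}{1582}\right) \left(- \frac{1}{4248}\right) + \frac{\left(-30\right) \left(-21 - 9\right)}{- \frac{1}{3069}}\right) \left(- \frac{1}{1579}\right) = \left(\frac{4313}{6720336} + - 30 \left(-21 - 9\right) \left(-3069\right)\right) \left(- \frac{1}{1579}\right) = \left(\frac{4313}{6720336} + \left(-30\right) \left(-30\right) \left(-3069\right)\right) \left(- \frac{1}{1579}\right) = \left(\frac{4313}{6720336} + 900 \left(-3069\right)\right) \left(- \frac{1}{1579}\right) = \left(\frac{4313}{6720336} - 2762100\right) \left(- \frac{1}{1579}\right) = \left(- \frac{18562240061287}{6720336}\right) \left(- \frac{1}{1579}\right) = \frac{18562240061287}{10611410544}$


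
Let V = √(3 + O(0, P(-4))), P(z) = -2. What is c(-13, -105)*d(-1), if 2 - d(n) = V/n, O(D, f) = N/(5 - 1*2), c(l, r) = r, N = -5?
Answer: -210 - 70*√3 ≈ -331.24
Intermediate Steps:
O(D, f) = -5/3 (O(D, f) = -5/(5 - 1*2) = -5/(5 - 2) = -5/3)
V = 2*√3/3 (V = √(3 - 5/3) = √(4/3) = 2*√3/3 ≈ 1.1547)
d(n) = 2 - 2*√3/(3*n) (d(n) = 2 - 2*√3/3/n = 2 - 2*√3/(3*n))
c(-13, -105)*d(-1) = -105*(2 - ⅔*√3/(-1)) = -105*(2 - ⅔*√3*(-1)) = -105*(2 + 2*√3/3) = -210 - 70*√3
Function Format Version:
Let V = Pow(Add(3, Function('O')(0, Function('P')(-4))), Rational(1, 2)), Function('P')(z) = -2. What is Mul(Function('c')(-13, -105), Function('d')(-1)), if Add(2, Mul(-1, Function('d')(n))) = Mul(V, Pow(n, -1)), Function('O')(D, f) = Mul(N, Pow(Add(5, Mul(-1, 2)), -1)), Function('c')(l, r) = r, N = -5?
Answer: Add(-210, Mul(-70, Pow(3, Rational(1, 2)))) ≈ -331.24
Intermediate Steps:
Function('O')(D, f) = Rational(-5, 3) (Function('O')(D, f) = Mul(-5, Pow(Add(5, Mul(-1, 2)), -1)) = Mul(-5, Pow(Add(5, -2), -1)) = Mul(-5, Pow(3, -1)) = Mul(-5, Rational(1, 3)) = Rational(-5, 3))
V = Mul(Rational(2, 3), Pow(3, Rational(1, 2))) (V = Pow(Add(3, Rational(-5, 3)), Rational(1, 2)) = Pow(Rational(4, 3), Rational(1, 2)) = Mul(Rational(2, 3), Pow(3, Rational(1, 2))) ≈ 1.1547)
Function('d')(n) = Add(2, Mul(Rational(-2, 3), Pow(3, Rational(1, 2)), Pow(n, -1))) (Function('d')(n) = Add(2, Mul(-1, Mul(Mul(Rational(2, 3), Pow(3, Rational(1, 2))), Pow(n, -1)))) = Add(2, Mul(-1, Mul(Rational(2, 3), Pow(3, Rational(1, 2)), Pow(n, -1)))) = Add(2, Mul(Rational(-2, 3), Pow(3, Rational(1, 2)), Pow(n, -1))))
Mul(Function('c')(-13, -105), Function('d')(-1)) = Mul(-105, Add(2, Mul(Rational(-2, 3), Pow(3, Rational(1, 2)), Pow(-1, -1)))) = Mul(-105, Add(2, Mul(Rational(-2, 3), Pow(3, Rational(1, 2)), -1))) = Mul(-105, Add(2, Mul(Rational(2, 3), Pow(3, Rational(1, 2))))) = Add(-210, Mul(-70, Pow(3, Rational(1, 2))))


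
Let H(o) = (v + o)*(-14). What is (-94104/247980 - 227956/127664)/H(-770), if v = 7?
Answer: -1427962957/7045250503480 ≈ -0.00020268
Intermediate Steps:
H(o) = -98 - 14*o (H(o) = (7 + o)*(-14) = -98 - 14*o)
(-94104/247980 - 227956/127664)/H(-770) = (-94104/247980 - 227956/127664)/(-98 - 14*(-770)) = (-94104*1/247980 - 227956*1/127664)/(-98 + 10780) = (-7842/20665 - 56989/31916)/10682 = -1427962957/659544140*1/10682 = -1427962957/7045250503480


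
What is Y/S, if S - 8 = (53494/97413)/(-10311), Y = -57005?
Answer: -125840159073/17660110 ≈ -7125.7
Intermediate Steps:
S = 1147907150/143489349 (S = 8 + (53494/97413)/(-10311) = 8 + (53494*(1/97413))*(-1/10311) = 8 + (53494/97413)*(-1/10311) = 8 - 7642/143489349 = 1147907150/143489349 ≈ 7.9999)
Y/S = -57005/1147907150/143489349 = -57005*143489349/1147907150 = -125840159073/17660110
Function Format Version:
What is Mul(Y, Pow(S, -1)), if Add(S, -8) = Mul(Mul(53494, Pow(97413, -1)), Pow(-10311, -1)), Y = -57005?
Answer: Rational(-125840159073, 17660110) ≈ -7125.7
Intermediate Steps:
S = Rational(1147907150, 143489349) (S = Add(8, Mul(Mul(53494, Pow(97413, -1)), Pow(-10311, -1))) = Add(8, Mul(Mul(53494, Rational(1, 97413)), Rational(-1, 10311))) = Add(8, Mul(Rational(53494, 97413), Rational(-1, 10311))) = Add(8, Rational(-7642, 143489349)) = Rational(1147907150, 143489349) ≈ 7.9999)
Mul(Y, Pow(S, -1)) = Mul(-57005, Pow(Rational(1147907150, 143489349), -1)) = Mul(-57005, Rational(143489349, 1147907150)) = Rational(-125840159073, 17660110)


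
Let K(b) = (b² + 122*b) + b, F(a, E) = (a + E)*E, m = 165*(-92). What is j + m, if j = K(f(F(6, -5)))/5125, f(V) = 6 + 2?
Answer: -77796452/5125 ≈ -15180.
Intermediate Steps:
m = -15180
F(a, E) = E*(E + a) (F(a, E) = (E + a)*E = E*(E + a))
f(V) = 8
K(b) = b² + 123*b
j = 1048/5125 (j = (8*(123 + 8))/5125 = (8*131)*(1/5125) = 1048*(1/5125) = 1048/5125 ≈ 0.20449)
j + m = 1048/5125 - 15180 = -77796452/5125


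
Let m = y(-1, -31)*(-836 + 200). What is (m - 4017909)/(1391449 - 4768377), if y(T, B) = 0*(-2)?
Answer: 4017909/3376928 ≈ 1.1898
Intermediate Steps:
y(T, B) = 0
m = 0 (m = 0*(-836 + 200) = 0*(-636) = 0)
(m - 4017909)/(1391449 - 4768377) = (0 - 4017909)/(1391449 - 4768377) = -4017909/(-3376928) = -4017909*(-1/3376928) = 4017909/3376928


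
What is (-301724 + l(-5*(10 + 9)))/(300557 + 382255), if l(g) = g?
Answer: -301819/682812 ≈ -0.44202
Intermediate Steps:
(-301724 + l(-5*(10 + 9)))/(300557 + 382255) = (-301724 - 5*(10 + 9))/(300557 + 382255) = (-301724 - 5*19)/682812 = (-301724 - 95)*(1/682812) = -301819*1/682812 = -301819/682812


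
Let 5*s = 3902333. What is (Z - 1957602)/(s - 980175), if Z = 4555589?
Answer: -12989935/998542 ≈ -13.009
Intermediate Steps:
s = 3902333/5 (s = (1/5)*3902333 = 3902333/5 ≈ 7.8047e+5)
(Z - 1957602)/(s - 980175) = (4555589 - 1957602)/(3902333/5 - 980175) = 2597987/(-998542/5) = 2597987*(-5/998542) = -12989935/998542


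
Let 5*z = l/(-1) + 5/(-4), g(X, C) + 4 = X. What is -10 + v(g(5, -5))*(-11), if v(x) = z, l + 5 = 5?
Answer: -29/4 ≈ -7.2500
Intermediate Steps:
l = 0 (l = -5 + 5 = 0)
g(X, C) = -4 + X
z = -¼ (z = (0/(-1) + 5/(-4))/5 = (0*(-1) + 5*(-¼))/5 = (0 - 5/4)/5 = (⅕)*(-5/4) = -¼ ≈ -0.25000)
v(x) = -¼
-10 + v(g(5, -5))*(-11) = -10 - ¼*(-11) = -10 + 11/4 = -29/4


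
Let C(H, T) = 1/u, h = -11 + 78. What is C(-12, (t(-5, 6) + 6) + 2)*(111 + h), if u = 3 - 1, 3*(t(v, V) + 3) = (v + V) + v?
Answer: 89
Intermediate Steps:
h = 67
t(v, V) = -3 + V/3 + 2*v/3 (t(v, V) = -3 + ((v + V) + v)/3 = -3 + ((V + v) + v)/3 = -3 + (V + 2*v)/3 = -3 + (V/3 + 2*v/3) = -3 + V/3 + 2*v/3)
u = 2
C(H, T) = ½ (C(H, T) = 1/2 = ½)
C(-12, (t(-5, 6) + 6) + 2)*(111 + h) = (111 + 67)/2 = (½)*178 = 89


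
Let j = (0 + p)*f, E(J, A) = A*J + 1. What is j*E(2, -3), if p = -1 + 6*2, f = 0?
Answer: 0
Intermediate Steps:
E(J, A) = 1 + A*J
p = 11 (p = -1 + 12 = 11)
j = 0 (j = (0 + 11)*0 = 11*0 = 0)
j*E(2, -3) = 0*(1 - 3*2) = 0*(1 - 6) = 0*(-5) = 0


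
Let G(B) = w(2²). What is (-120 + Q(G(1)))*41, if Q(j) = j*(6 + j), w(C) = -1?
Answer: -5125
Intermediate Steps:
G(B) = -1
(-120 + Q(G(1)))*41 = (-120 - (6 - 1))*41 = (-120 - 1*5)*41 = (-120 - 5)*41 = -125*41 = -5125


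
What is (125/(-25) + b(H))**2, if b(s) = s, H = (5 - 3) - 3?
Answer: 36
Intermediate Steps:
H = -1 (H = 2 - 3 = -1)
(125/(-25) + b(H))**2 = (125/(-25) - 1)**2 = (125*(-1/25) - 1)**2 = (-5 - 1)**2 = (-6)**2 = 36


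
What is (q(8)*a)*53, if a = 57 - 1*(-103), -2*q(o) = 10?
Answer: -42400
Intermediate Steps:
q(o) = -5 (q(o) = -1/2*10 = -5)
a = 160 (a = 57 + 103 = 160)
(q(8)*a)*53 = -5*160*53 = -800*53 = -42400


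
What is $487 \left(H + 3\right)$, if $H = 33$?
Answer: $17532$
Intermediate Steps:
$487 \left(H + 3\right) = 487 \left(33 + 3\right) = 487 \cdot 36 = 17532$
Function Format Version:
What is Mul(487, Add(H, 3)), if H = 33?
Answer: 17532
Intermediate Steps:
Mul(487, Add(H, 3)) = Mul(487, Add(33, 3)) = Mul(487, 36) = 17532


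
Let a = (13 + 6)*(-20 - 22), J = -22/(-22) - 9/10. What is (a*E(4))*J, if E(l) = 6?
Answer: -2394/5 ≈ -478.80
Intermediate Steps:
J = ⅒ (J = -22*(-1/22) - 9*⅒ = 1 - 9/10 = ⅒ ≈ 0.10000)
a = -798 (a = 19*(-42) = -798)
(a*E(4))*J = -798*6*(⅒) = -4788*⅒ = -2394/5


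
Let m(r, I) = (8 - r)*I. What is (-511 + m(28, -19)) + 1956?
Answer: 1825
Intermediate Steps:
m(r, I) = I*(8 - r)
(-511 + m(28, -19)) + 1956 = (-511 - 19*(8 - 1*28)) + 1956 = (-511 - 19*(8 - 28)) + 1956 = (-511 - 19*(-20)) + 1956 = (-511 + 380) + 1956 = -131 + 1956 = 1825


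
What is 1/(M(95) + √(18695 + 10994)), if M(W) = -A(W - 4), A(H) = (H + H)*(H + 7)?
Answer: -17836/318093207 - √29689/318093207 ≈ -5.6613e-5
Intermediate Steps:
A(H) = 2*H*(7 + H) (A(H) = (2*H)*(7 + H) = 2*H*(7 + H))
M(W) = -2*(-4 + W)*(3 + W) (M(W) = -2*(W - 4)*(7 + (W - 4)) = -2*(-4 + W)*(7 + (-4 + W)) = -2*(-4 + W)*(3 + W))
1/(M(95) + √(18695 + 10994)) = 1/((24 - 2*95² + 2*95) + √(18695 + 10994)) = 1/((24 - 2*9025 + 190) + √29689) = 1/((24 - 18050 + 190) + √29689) = 1/(-17836 + √29689)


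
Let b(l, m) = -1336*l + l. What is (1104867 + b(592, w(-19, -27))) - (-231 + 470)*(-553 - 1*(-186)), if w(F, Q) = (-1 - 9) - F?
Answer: 402260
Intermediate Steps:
w(F, Q) = -10 - F
b(l, m) = -1335*l
(1104867 + b(592, w(-19, -27))) - (-231 + 470)*(-553 - 1*(-186)) = (1104867 - 1335*592) - (-231 + 470)*(-553 - 1*(-186)) = (1104867 - 790320) - 239*(-553 + 186) = 314547 - 239*(-367) = 314547 - 1*(-87713) = 314547 + 87713 = 402260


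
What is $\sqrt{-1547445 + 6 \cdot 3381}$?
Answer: $i \sqrt{1527159} \approx 1235.8 i$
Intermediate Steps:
$\sqrt{-1547445 + 6 \cdot 3381} = \sqrt{-1547445 + 20286} = \sqrt{-1527159} = i \sqrt{1527159}$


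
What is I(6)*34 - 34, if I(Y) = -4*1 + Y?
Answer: 34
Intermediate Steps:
I(Y) = -4 + Y
I(6)*34 - 34 = (-4 + 6)*34 - 34 = 2*34 - 34 = 68 - 34 = 34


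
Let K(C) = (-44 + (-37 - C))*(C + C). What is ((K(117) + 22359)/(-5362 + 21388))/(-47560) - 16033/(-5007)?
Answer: 4073472493097/1272106058640 ≈ 3.2021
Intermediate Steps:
K(C) = 2*C*(-81 - C) (K(C) = (-81 - C)*(2*C) = 2*C*(-81 - C))
((K(117) + 22359)/(-5362 + 21388))/(-47560) - 16033/(-5007) = ((-2*117*(81 + 117) + 22359)/(-5362 + 21388))/(-47560) - 16033/(-5007) = ((-2*117*198 + 22359)/16026)*(-1/47560) - 16033*(-1/5007) = ((-46332 + 22359)*(1/16026))*(-1/47560) + 16033/5007 = -23973*1/16026*(-1/47560) + 16033/5007 = -7991/5342*(-1/47560) + 16033/5007 = 7991/254065520 + 16033/5007 = 4073472493097/1272106058640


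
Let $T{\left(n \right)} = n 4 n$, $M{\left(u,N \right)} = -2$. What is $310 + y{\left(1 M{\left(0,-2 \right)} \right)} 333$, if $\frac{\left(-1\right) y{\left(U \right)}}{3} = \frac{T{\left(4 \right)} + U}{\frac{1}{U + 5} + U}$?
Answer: $\frac{187364}{5} \approx 37473.0$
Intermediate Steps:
$T{\left(n \right)} = 4 n^{2}$ ($T{\left(n \right)} = 4 n n = 4 n^{2}$)
$y{\left(U \right)} = - \frac{3 \left(64 + U\right)}{U + \frac{1}{5 + U}}$ ($y{\left(U \right)} = - 3 \frac{4 \cdot 4^{2} + U}{\frac{1}{U + 5} + U} = - 3 \frac{4 \cdot 16 + U}{\frac{1}{5 + U} + U} = - 3 \frac{64 + U}{U + \frac{1}{5 + U}} = - \frac{3 \left(64 + U\right)}{U + \frac{1}{5 + U}}$)
$310 + y{\left(1 M{\left(0,-2 \right)} \right)} 333 = 310 + \frac{3 \left(-320 - \left(1 \left(-2\right)\right)^{2} - 69 \cdot 1 \left(-2\right)\right)}{1 + \left(1 \left(-2\right)\right)^{2} + 5 \cdot 1 \left(-2\right)} 333 = 310 + \frac{3 \left(-320 - \left(-2\right)^{2} - -138\right)}{1 + \left(-2\right)^{2} + 5 \left(-2\right)} 333 = 310 + \frac{3 \left(-320 - 4 + 138\right)}{1 + 4 - 10} \cdot 333 = 310 + \frac{3 \left(-320 - 4 + 138\right)}{-5} \cdot 333 = 310 + 3 \left(- \frac{1}{5}\right) \left(-186\right) 333 = 310 + \frac{558}{5} \cdot 333 = 310 + \frac{185814}{5} = \frac{187364}{5}$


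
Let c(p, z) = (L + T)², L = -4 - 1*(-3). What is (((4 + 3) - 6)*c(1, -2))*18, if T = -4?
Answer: 450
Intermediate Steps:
L = -1 (L = -4 + 3 = -1)
c(p, z) = 25 (c(p, z) = (-1 - 4)² = (-5)² = 25)
(((4 + 3) - 6)*c(1, -2))*18 = (((4 + 3) - 6)*25)*18 = ((7 - 6)*25)*18 = (1*25)*18 = 25*18 = 450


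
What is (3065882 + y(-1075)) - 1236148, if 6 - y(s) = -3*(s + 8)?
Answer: 1826539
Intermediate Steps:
y(s) = 30 + 3*s (y(s) = 6 - (-3)*(s + 8) = 6 - (-3)*(8 + s) = 6 - (-24 - 3*s) = 6 + (24 + 3*s) = 30 + 3*s)
(3065882 + y(-1075)) - 1236148 = (3065882 + (30 + 3*(-1075))) - 1236148 = (3065882 + (30 - 3225)) - 1236148 = (3065882 - 3195) - 1236148 = 3062687 - 1236148 = 1826539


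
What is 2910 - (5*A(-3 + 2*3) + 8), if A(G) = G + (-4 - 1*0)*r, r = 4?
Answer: 2967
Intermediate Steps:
A(G) = -16 + G (A(G) = G + (-4 - 1*0)*4 = G + (-4 + 0)*4 = G - 4*4 = G - 16 = -16 + G)
2910 - (5*A(-3 + 2*3) + 8) = 2910 - (5*(-16 + (-3 + 2*3)) + 8) = 2910 - (5*(-16 + (-3 + 6)) + 8) = 2910 - (5*(-16 + 3) + 8) = 2910 - (5*(-13) + 8) = 2910 - (-65 + 8) = 2910 - 1*(-57) = 2910 + 57 = 2967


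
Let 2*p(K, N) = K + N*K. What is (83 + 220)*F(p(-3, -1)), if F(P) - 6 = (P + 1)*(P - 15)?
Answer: -2727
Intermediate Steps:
p(K, N) = K/2 + K*N/2 (p(K, N) = (K + N*K)/2 = (K + K*N)/2 = K/2 + K*N/2)
F(P) = 6 + (1 + P)*(-15 + P) (F(P) = 6 + (P + 1)*(P - 15) = 6 + (1 + P)*(-15 + P))
(83 + 220)*F(p(-3, -1)) = (83 + 220)*(-9 + ((½)*(-3)*(1 - 1))² - 7*(-3)*(1 - 1)) = 303*(-9 + ((½)*(-3)*0)² - 7*(-3)*0) = 303*(-9 + 0² - 14*0) = 303*(-9 + 0 + 0) = 303*(-9) = -2727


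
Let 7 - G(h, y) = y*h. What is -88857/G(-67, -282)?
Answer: 88857/18887 ≈ 4.7047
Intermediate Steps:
G(h, y) = 7 - h*y (G(h, y) = 7 - y*h = 7 - h*y)
-88857/G(-67, -282) = -88857/(7 - 1*(-67)*(-282)) = -88857/(7 - 18894) = -88857/(-18887) = -88857*(-1/18887) = 88857/18887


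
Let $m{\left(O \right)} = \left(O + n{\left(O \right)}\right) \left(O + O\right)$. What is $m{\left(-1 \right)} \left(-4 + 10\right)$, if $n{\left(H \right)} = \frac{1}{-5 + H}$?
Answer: $14$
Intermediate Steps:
$m{\left(O \right)} = 2 O \left(O + \frac{1}{-5 + O}\right)$ ($m{\left(O \right)} = \left(O + \frac{1}{-5 + O}\right) \left(O + O\right) = \left(O + \frac{1}{-5 + O}\right) 2 O = 2 O \left(O + \frac{1}{-5 + O}\right)$)
$m{\left(-1 \right)} \left(-4 + 10\right) = 2 \left(-1\right) \frac{1}{-5 - 1} \left(1 - \left(-5 - 1\right)\right) \left(-4 + 10\right) = 2 \left(-1\right) \frac{1}{-6} \left(1 - -6\right) 6 = 2 \left(-1\right) \left(- \frac{1}{6}\right) \left(1 + 6\right) 6 = 2 \left(-1\right) \left(- \frac{1}{6}\right) 7 \cdot 6 = \frac{7}{3} \cdot 6 = 14$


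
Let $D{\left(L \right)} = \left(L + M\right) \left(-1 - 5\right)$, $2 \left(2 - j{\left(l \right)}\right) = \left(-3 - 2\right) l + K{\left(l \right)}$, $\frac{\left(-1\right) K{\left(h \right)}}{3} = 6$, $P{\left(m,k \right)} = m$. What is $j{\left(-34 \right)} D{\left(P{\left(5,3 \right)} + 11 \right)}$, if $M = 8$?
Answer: $10656$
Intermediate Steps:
$K{\left(h \right)} = -18$ ($K{\left(h \right)} = \left(-3\right) 6 = -18$)
$j{\left(l \right)} = 11 + \frac{5 l}{2}$ ($j{\left(l \right)} = 2 - \frac{\left(-3 - 2\right) l - 18}{2} = 2 - \frac{- 5 l - 18}{2} = 2 - \frac{-18 - 5 l}{2} = 2 + \left(9 + \frac{5 l}{2}\right) = 11 + \frac{5 l}{2}$)
$D{\left(L \right)} = -48 - 6 L$ ($D{\left(L \right)} = \left(L + 8\right) \left(-1 - 5\right) = \left(8 + L\right) \left(-6\right) = -48 - 6 L$)
$j{\left(-34 \right)} D{\left(P{\left(5,3 \right)} + 11 \right)} = \left(11 + \frac{5}{2} \left(-34\right)\right) \left(-48 - 6 \left(5 + 11\right)\right) = \left(11 - 85\right) \left(-48 - 96\right) = - 74 \left(-48 - 96\right) = \left(-74\right) \left(-144\right) = 10656$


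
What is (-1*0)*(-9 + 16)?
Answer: 0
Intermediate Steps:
(-1*0)*(-9 + 16) = 0*7 = 0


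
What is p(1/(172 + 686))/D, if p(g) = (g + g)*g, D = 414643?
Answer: 1/152622624726 ≈ 6.5521e-12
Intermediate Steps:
p(g) = 2*g**2 (p(g) = (2*g)*g = 2*g**2)
p(1/(172 + 686))/D = (2*(1/(172 + 686))**2)/414643 = (2*(1/858)**2)*(1/414643) = (2*(1/736164))*(1/414643) = (1/368082)*(1/414643) = 1/152622624726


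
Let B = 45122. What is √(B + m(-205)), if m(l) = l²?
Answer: 3*√9683 ≈ 295.21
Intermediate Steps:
√(B + m(-205)) = √(45122 + (-205)²) = √(45122 + 42025) = √87147 = 3*√9683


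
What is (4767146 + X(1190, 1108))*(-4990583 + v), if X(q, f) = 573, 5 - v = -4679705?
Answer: -1482155108687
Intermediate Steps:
v = 4679710 (v = 5 - 1*(-4679705) = 5 + 4679705 = 4679710)
(4767146 + X(1190, 1108))*(-4990583 + v) = (4767146 + 573)*(-4990583 + 4679710) = 4767719*(-310873) = -1482155108687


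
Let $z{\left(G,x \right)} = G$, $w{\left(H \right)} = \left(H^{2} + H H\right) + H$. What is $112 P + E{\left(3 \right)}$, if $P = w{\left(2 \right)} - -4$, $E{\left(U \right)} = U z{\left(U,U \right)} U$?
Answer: $1595$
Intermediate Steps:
$w{\left(H \right)} = H + 2 H^{2}$ ($w{\left(H \right)} = \left(H^{2} + H^{2}\right) + H = 2 H^{2} + H = H + 2 H^{2}$)
$E{\left(U \right)} = U^{3}$ ($E{\left(U \right)} = U U U = U^{2} U = U^{3}$)
$P = 14$ ($P = 2 \left(1 + 2 \cdot 2\right) - -4 = 2 \left(1 + 4\right) + 4 = 2 \cdot 5 + 4 = 10 + 4 = 14$)
$112 P + E{\left(3 \right)} = 112 \cdot 14 + 3^{3} = 1568 + 27 = 1595$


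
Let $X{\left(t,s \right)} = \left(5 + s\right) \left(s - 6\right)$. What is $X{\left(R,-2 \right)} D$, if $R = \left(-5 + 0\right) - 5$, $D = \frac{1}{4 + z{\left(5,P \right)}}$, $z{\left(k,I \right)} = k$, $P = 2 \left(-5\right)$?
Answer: $- \frac{8}{3} \approx -2.6667$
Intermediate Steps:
$P = -10$
$D = \frac{1}{9}$ ($D = \frac{1}{4 + 5} = \frac{1}{9} \approx 0.11111$)
$R = -10$ ($R = -5 - 5 = -10$)
$X{\left(t,s \right)} = \left(-6 + s\right) \left(5 + s\right)$ ($X{\left(t,s \right)} = \left(5 + s\right) \left(-6 + s\right) = \left(-6 + s\right) \left(5 + s\right)$)
$X{\left(R,-2 \right)} D = \left(-30 + \left(-2\right)^{2} - -2\right) \frac{1}{9} = \left(-30 + 4 + 2\right) \frac{1}{9} = \left(-24\right) \frac{1}{9} = - \frac{8}{3}$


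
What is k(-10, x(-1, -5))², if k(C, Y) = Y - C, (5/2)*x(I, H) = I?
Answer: 2304/25 ≈ 92.160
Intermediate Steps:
x(I, H) = 2*I/5
k(-10, x(-1, -5))² = ((⅖)*(-1) - 1*(-10))² = (-⅖ + 10)² = (48/5)² = 2304/25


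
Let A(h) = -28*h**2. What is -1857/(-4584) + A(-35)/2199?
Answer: -51049219/3360072 ≈ -15.193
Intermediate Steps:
-1857/(-4584) + A(-35)/2199 = -1857/(-4584) - 28*(-35)**2/2199 = -1857*(-1/4584) - 28*1225*(1/2199) = 619/1528 - 34300*1/2199 = 619/1528 - 34300/2199 = -51049219/3360072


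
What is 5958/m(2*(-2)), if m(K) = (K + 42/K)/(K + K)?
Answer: 95328/29 ≈ 3287.2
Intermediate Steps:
m(K) = (K + 42/K)/(2*K) (m(K) = (K + 42/K)/((2*K)) = (K + 42/K)*(1/(2*K)) = (K + 42/K)/(2*K))
5958/m(2*(-2)) = 5958/(½ + 21/(2*(-2))²) = 5958/(½ + 21/(-4)²) = 5958/(½ + 21*(1/16)) = 5958/(½ + 21/16) = 5958/(29/16) = 5958*(16/29) = 95328/29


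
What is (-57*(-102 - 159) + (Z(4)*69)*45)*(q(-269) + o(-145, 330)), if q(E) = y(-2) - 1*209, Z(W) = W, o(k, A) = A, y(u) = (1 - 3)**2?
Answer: 3412125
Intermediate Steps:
y(u) = 4 (y(u) = (-2)**2 = 4)
q(E) = -205 (q(E) = 4 - 1*209 = 4 - 209 = -205)
(-57*(-102 - 159) + (Z(4)*69)*45)*(q(-269) + o(-145, 330)) = (-57*(-102 - 159) + (4*69)*45)*(-205 + 330) = (-57*(-261) + 276*45)*125 = (14877 + 12420)*125 = 27297*125 = 3412125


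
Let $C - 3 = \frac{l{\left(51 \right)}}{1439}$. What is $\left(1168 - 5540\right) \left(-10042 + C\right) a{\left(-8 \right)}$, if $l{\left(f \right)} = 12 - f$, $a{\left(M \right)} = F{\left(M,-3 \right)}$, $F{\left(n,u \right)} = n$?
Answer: $- \frac{505268892160}{1439} \approx -3.5112 \cdot 10^{8}$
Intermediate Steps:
$a{\left(M \right)} = M$
$C = \frac{4278}{1439}$ ($C = 3 + \frac{12 - 51}{1439} = 3 + \left(12 - 51\right) \frac{1}{1439} = 3 - \frac{39}{1439} = \frac{4278}{1439} \approx 2.9729$)
$\left(1168 - 5540\right) \left(-10042 + C\right) a{\left(-8 \right)} = \left(1168 - 5540\right) \left(-10042 + \frac{4278}{1439}\right) \left(-8\right) = \left(-4372\right) \left(- \frac{14446160}{1439}\right) \left(-8\right) = \frac{63158611520}{1439} \left(-8\right) = - \frac{505268892160}{1439}$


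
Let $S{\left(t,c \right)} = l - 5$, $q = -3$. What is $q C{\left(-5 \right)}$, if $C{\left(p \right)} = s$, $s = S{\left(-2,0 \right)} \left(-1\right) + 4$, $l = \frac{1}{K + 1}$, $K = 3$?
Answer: $- \frac{105}{4} \approx -26.25$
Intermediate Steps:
$l = \frac{1}{4}$ ($l = \frac{1}{3 + 1} = \frac{1}{4} \approx 0.25$)
$S{\left(t,c \right)} = - \frac{19}{4}$ ($S{\left(t,c \right)} = \frac{1}{4} - 5 = - \frac{19}{4}$)
$s = \frac{35}{4}$ ($s = \left(- \frac{19}{4}\right) \left(-1\right) + 4 = \frac{19}{4} + 4 = \frac{35}{4} \approx 8.75$)
$C{\left(p \right)} = \frac{35}{4}$
$q C{\left(-5 \right)} = \left(-3\right) \frac{35}{4} = - \frac{105}{4}$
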